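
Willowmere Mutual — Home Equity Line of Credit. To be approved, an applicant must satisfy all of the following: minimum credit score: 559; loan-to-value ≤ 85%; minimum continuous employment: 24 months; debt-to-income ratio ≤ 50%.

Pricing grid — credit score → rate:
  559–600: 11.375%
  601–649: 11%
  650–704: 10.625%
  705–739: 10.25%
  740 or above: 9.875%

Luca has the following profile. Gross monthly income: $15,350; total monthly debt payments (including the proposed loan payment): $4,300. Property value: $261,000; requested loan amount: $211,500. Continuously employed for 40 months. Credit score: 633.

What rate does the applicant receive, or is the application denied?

Credit score 633 ≥ 559 (meets minimum)
DTI: 4,300 ÷ 15,350 = 28%, within the 50% cap
Employment 40 ≥ 24 months
LTV: 211,500 ÷ 261,000 = 81%, within 85% cap
All requirements met. Score 633 falls in the 601–649 tier → 11%.

Approved at 11%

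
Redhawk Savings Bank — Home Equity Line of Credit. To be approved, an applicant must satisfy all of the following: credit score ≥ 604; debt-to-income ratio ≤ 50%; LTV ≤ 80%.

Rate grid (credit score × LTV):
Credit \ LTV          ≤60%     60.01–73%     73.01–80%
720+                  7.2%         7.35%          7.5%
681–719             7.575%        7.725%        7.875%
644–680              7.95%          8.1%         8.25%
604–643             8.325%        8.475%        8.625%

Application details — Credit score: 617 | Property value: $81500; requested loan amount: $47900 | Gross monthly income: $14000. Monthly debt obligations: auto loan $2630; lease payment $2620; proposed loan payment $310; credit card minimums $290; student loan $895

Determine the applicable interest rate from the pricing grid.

Credit score 617 ≥ 604; Total monthly debts = (2,630 + 2,620 + 310 + 290 + 895) = 6,745. DTI: 6,745 ÷ 14,000 = 48.2%, within the 50% cap
Loan-to-value = 47,900/81,500 = 58.8% — pass (80% max)
Row: 617 falls in 604–643. Column: 58.8% falls in ≤60%. Rate = 8.325%.

8.325%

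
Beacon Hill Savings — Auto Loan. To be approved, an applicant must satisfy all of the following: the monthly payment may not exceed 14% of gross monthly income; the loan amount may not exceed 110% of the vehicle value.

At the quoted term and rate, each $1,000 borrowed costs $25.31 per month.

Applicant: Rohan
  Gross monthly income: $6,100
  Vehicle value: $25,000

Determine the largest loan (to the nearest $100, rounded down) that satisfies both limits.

Payment cap: 14% × $6,100 = $854/month.
At $25.31 per $1,000, that supports 854/25.31 × 1,000 ≈ $33,741 → $33,700.
LTV cap: 110% × $25,000 = $27,500 → $27,500.
Binding constraint: loan-to-value.

$27,500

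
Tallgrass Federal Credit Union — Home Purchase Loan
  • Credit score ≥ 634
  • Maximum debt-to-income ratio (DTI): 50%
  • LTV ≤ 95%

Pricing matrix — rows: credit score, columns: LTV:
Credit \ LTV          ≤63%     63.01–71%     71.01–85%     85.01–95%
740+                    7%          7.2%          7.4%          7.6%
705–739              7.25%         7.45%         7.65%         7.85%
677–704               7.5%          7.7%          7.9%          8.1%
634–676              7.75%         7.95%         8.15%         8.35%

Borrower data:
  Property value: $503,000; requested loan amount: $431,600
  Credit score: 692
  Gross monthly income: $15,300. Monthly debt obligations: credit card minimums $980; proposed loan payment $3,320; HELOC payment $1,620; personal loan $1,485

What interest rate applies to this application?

Credit score 692 ≥ 634; Total monthly debts = (980 + 3,320 + 1,620 + 1,485) = 7,405. Debt-to-income = 7,405/15,300 = 48.4% — meets 50% limit
Loan-to-value = 431,600/503,000 = 85.8% — pass (95% max)
Score 692 is in the 677–704 band; LTV 85.8% is in the 85.01–95% band → 8.1%.

8.1%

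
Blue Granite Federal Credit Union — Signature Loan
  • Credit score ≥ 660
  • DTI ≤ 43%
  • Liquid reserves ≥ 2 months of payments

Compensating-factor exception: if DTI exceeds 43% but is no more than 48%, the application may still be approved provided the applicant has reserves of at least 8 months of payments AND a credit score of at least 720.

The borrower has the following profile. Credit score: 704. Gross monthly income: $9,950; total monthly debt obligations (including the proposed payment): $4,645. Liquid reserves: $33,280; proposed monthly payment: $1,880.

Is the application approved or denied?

Credit score 704 ≥ 660 (meets base)
DTI: 4,645 ÷ 9,950 = 46.7%, over the 43% base limit.
Reserves: 33,280 ÷ 1,880 = 17.7 months (meets 2-month minimum)
DTI 46.7% is within the 43%–48% exception band; checking compensating factors.
Reserves 17.7 ≥ 8 months; credit score 704 < 720.
Override conditions not both satisfied; exception does not apply.

Denied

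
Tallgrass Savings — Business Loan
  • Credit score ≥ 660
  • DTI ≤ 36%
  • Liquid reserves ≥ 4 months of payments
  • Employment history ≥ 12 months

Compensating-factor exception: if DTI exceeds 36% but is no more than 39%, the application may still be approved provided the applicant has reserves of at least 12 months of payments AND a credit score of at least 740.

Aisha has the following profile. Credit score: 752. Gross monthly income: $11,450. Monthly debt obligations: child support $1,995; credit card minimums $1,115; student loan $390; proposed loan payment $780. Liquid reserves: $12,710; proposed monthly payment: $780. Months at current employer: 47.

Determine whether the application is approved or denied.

Approved

Credit score 752 ≥ 660 (meets base)
Total debts = (1,995 + 1,115 + 390 + 780) = 4,280. DTI = 4,280/11,450 = 37.4% > 36% — standard DTI limit exceeded.
Liquid reserves cover 12,710/780 = 16.3 months — ≥ 4 required
Employment 47 ≥ 12 months
37.4% falls in the override range (36%–39%), so the compensating-factor test applies.
Reserves 16.3 ≥ 12 months; credit score 752 ≥ 740.
Both override conditions satisfied; DTI exception granted.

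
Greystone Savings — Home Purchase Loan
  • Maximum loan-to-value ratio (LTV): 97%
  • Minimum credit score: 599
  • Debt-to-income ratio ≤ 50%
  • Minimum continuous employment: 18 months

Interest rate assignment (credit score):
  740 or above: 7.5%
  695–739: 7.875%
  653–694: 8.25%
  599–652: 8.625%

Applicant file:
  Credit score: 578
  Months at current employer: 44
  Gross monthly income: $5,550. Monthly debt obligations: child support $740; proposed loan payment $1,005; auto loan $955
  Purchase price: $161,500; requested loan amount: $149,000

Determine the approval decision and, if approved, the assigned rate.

Credit score 578 < 599 (below minimum)
Employment 44 ≥ 18 months
Loan-to-value = 149,000/161,500 = 92.3% — pass (97% max)
Total monthly debts = (740 + 1,005 + 955) = 2,700. Debt-to-income = 2,700/5,550 = 48.6% — meets 50% limit
Not all requirements met → denied.

Denied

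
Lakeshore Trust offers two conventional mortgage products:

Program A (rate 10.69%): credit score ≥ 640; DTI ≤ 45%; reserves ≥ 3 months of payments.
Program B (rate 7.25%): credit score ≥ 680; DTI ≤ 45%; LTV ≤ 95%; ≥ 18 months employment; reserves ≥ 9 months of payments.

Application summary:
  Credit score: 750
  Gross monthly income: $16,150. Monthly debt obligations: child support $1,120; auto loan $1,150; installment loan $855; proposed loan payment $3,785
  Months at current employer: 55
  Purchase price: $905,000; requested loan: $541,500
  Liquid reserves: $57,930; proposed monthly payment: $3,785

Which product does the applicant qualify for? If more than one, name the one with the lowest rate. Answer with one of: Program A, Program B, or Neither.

Total debts = (1,120 + 1,150 + 855 + 3,785) = 6,910; DTI = 6,910/16,150 = 42.8%.
LTV = 541,500/905,000 = 59.8%.
Reserves = 57,930/3,785 = 15.3 months.
Program A: score 750 ≥ 640; DTI 42.8% ≤ 45%; reserves 15.3 ≥ 3 mo → qualifies.
Program B: score 750 ≥ 680; DTI 42.8% ≤ 45%; LTV 59.8% ≤ 95%; employment 55 ≥ 18 mo; reserves 15.3 ≥ 9 mo → qualifies.
Qualifying: Program A, Program B. Lowest rate is 7.25% → Program B.

Program B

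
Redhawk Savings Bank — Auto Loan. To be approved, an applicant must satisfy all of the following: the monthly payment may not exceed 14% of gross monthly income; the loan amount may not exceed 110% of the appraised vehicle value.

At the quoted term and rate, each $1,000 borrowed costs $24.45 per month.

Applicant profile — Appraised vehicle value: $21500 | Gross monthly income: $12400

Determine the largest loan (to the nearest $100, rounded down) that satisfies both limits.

Payment cap: 14% × $12,400 = $1,736/month.
At $24.45 per $1,000, that supports 1,736/24.45 × 1,000 ≈ $71,002 → $71,000.
LTV cap: 110% × $21,500 = $23,650 → $23,600.
Binding constraint: loan-to-value.

$23,600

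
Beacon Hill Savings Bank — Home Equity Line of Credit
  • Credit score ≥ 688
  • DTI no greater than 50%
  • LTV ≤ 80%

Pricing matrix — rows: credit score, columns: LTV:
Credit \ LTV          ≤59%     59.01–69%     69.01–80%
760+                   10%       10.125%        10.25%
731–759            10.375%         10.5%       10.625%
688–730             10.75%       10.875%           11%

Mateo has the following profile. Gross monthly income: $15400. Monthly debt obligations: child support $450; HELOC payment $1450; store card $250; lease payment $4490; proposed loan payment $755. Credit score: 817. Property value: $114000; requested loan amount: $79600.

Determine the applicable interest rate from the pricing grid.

10.25%

Credit score 817 ≥ 688; Total monthly debts = (450 + 1,450 + 250 + 4,490 + 755) = 7,395. DTI = 7,395/15,400 = 48% ≤ 50%
LTV = 79,600/114,000 = 69.8% ≤ 80%
Credit 817 → row 760+; LTV 69.8% → column 69.01–80%. Grid cell → 10.25%.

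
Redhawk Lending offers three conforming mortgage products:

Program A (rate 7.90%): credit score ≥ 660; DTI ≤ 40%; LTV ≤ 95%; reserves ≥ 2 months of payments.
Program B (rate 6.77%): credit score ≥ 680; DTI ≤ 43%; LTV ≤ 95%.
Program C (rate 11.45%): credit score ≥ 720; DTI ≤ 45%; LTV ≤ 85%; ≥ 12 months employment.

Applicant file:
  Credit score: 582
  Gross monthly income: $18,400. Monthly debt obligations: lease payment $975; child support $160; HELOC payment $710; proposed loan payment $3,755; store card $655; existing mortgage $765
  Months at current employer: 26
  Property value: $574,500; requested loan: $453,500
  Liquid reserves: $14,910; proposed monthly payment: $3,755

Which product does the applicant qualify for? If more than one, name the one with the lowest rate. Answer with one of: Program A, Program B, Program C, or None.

Total debts = (975 + 160 + 710 + 3,755 + 655 + 765) = 7,020; DTI = 7,020/18,400 = 38.2%.
LTV = 453,500/574,500 = 78.9%.
Reserves = 14,910/3,755 = 4.0 months.
Program A: score 582 < 660; DTI 38.2% ≤ 40%; LTV 78.9% ≤ 95%; reserves 4.0 ≥ 2 mo → does not qualify.
Program B: score 582 < 680; DTI 38.2% ≤ 43%; LTV 78.9% ≤ 95% → does not qualify.
Program C: score 582 < 720; DTI 38.2% ≤ 45%; LTV 78.9% ≤ 85%; employment 26 ≥ 12 mo → does not qualify.

None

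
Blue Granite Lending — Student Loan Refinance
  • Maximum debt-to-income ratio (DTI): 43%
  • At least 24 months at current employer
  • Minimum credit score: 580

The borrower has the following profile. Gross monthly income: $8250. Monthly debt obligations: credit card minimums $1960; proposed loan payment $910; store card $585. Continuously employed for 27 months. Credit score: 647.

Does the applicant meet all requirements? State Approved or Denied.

Approved

Total monthly debts = (1,960 + 910 + 585) = 3,455. DTI = 3,455/8,250 = 41.9% ≤ 43%
Employment 27 ≥ 24 months
Credit score 647 ≥ 580 (meets)
All criteria satisfied.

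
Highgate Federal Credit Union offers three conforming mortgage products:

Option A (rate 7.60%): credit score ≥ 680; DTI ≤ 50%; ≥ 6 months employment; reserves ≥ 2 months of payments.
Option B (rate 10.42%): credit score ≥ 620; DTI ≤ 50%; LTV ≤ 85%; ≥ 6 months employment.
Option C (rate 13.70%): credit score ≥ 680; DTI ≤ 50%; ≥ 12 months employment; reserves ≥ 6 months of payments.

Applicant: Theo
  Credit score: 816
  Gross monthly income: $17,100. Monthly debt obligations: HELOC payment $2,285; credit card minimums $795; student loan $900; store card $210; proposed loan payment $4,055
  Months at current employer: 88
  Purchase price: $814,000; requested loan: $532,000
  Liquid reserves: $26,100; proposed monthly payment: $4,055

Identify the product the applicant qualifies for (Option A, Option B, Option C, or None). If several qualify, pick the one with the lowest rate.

Option A

Total debts = (2,285 + 795 + 900 + 210 + 4,055) = 8,245; DTI = 8,245/17,100 = 48.2%.
LTV = 532,000/814,000 = 65.4%.
Reserves = 26,100/4,055 = 6.4 months.
Option A: score 816 ≥ 680; DTI 48.2% ≤ 50%; employment 88 ≥ 6 mo; reserves 6.4 ≥ 2 mo → qualifies.
Option B: score 816 ≥ 620; DTI 48.2% ≤ 50%; LTV 65.4% ≤ 85%; employment 88 ≥ 6 mo → qualifies.
Option C: score 816 ≥ 680; DTI 48.2% ≤ 50%; employment 88 ≥ 12 mo; reserves 6.4 ≥ 6 mo → qualifies.
Qualifying: Option A, Option B, Option C. Lowest rate is 7.60% → Option A.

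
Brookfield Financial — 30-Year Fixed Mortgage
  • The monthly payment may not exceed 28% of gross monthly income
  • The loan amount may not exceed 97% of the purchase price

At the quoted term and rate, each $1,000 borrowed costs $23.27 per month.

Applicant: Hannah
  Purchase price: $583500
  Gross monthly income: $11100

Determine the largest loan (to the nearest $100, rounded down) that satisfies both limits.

$133,500

Payment cap: 28% × $11,100 = $3,108/month.
At $23.27 per $1,000, that supports 3,108/23.27 × 1,000 ≈ $133,562 → $133,500.
LTV cap: 97% × $583,500 = $565,995 → $565,900.
Binding constraint: payment-to-income.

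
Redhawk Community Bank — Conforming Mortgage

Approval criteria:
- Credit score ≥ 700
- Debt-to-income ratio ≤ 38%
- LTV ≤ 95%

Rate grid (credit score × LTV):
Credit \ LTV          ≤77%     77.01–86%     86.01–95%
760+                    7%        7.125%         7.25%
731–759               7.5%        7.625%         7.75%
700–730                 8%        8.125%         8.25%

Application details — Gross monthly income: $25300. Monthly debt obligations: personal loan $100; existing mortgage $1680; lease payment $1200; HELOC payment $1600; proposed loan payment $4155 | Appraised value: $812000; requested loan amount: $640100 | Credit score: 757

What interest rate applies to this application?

7.625%

Credit score 757 ≥ 700; Total monthly debts = (100 + 1,680 + 1,200 + 1,600 + 4,155) = 8,735. DTI = 8,735/25,300 = 34.5% ≤ 38%
LTV = 640,100/812,000 = 78.8% ≤ 95%
Row: 757 falls in 731–759. Column: 78.8% falls in 77.01–86%. Rate = 7.625%.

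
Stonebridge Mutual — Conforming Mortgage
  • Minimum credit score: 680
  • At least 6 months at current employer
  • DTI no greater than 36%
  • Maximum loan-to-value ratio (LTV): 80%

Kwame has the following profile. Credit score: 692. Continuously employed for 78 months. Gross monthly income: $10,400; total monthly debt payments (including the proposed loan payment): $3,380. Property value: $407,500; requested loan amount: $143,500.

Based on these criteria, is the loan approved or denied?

Approved

Credit score 692 ≥ 680 (meets)
Employment 78 ≥ 6 months
DTI: 3,380 ÷ 10,400 = 32.5%, within the 36% cap
LTV: 143,500 ÷ 407,500 = 35.2%, within 80% cap
All criteria satisfied.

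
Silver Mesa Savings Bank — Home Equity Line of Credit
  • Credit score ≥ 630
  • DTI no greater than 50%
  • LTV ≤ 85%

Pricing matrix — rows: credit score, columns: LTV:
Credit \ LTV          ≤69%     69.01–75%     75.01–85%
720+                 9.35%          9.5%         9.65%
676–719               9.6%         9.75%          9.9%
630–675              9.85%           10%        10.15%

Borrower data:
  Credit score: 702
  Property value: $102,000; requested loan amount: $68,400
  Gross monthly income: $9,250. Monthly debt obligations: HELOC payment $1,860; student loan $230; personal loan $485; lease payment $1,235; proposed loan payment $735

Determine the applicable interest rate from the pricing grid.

9.6%

Credit score 702 ≥ 630; Total monthly debts = (1,860 + 230 + 485 + 1,235 + 735) = 4,545. DTI = 4,545/9,250 = 49.1% ≤ 50%
LTV = 68,400/102,000 = 67.1% ≤ 85%
Row: 702 falls in 676–719. Column: 67.1% falls in ≤69%. Rate = 9.6%.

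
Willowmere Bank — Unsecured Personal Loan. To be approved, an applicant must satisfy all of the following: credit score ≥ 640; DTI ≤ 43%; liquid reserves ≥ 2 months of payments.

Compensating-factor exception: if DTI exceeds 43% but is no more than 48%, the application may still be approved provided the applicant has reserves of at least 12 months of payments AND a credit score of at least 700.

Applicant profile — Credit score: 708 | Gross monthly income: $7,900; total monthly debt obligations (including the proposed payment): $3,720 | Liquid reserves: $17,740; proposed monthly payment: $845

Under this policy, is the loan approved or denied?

Credit score 708 ≥ 640 (meets base)
DTI: 3,720 ÷ 7,900 = 47.1%, over the 43% base limit.
Reserves: 17,740 ÷ 845 = 21.0 months (meets 2-month minimum)
DTI 47.1% is within the 43%–48% exception band; checking compensating factors.
Reserves 21.0 ≥ 12 months; credit score 708 ≥ 700.
Both override conditions satisfied; DTI exception granted.

Approved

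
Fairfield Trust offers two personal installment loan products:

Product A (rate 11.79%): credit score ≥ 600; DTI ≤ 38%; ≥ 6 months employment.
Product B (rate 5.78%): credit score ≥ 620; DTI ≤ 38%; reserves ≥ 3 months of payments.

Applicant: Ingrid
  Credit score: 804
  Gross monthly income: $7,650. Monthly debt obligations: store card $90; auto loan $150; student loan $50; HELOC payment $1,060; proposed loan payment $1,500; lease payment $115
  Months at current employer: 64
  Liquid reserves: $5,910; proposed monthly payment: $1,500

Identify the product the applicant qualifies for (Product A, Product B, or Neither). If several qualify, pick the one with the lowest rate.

Total debts = (90 + 150 + 50 + 1,060 + 1,500 + 115) = 2,965; DTI = 2,965/7,650 = 38.8%.
Reserves = 5,910/1,500 = 3.9 months.
Product A: score 804 ≥ 600; DTI 38.8% > 38%; employment 64 ≥ 6 mo → does not qualify.
Product B: score 804 ≥ 620; DTI 38.8% > 38%; reserves 3.9 ≥ 3 mo → does not qualify.

Neither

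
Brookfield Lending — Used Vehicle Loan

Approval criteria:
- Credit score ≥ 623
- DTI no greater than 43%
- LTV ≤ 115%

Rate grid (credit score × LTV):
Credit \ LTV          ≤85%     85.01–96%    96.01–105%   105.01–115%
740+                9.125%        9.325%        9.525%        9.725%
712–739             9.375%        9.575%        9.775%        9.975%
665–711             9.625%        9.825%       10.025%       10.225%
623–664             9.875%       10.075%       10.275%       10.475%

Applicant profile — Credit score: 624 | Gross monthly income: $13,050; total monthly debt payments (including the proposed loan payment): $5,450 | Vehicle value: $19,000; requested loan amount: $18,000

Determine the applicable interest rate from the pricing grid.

Credit score 624 ≥ 623; DTI = 5,450/13,050 = 41.8% ≤ 43%
LTV = 18,000/19,000 = 94.7% ≤ 115%
Credit 624 → row 623–664; LTV 94.7% → column 85.01–96%. Grid cell → 10.075%.

10.075%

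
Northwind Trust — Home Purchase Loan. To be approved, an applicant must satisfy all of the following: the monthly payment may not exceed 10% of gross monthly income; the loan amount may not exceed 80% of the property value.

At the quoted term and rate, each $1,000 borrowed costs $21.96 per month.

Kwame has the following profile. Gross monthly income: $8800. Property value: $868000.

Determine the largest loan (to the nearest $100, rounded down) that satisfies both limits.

$40,000

Payment cap: 10% × $8,800 = $880/month.
At $21.96 per $1,000, that supports 880/21.96 × 1,000 ≈ $40,072 → $40,000.
LTV cap: 80% × $868,000 = $694,400 → $694,400.
Binding constraint: payment-to-income.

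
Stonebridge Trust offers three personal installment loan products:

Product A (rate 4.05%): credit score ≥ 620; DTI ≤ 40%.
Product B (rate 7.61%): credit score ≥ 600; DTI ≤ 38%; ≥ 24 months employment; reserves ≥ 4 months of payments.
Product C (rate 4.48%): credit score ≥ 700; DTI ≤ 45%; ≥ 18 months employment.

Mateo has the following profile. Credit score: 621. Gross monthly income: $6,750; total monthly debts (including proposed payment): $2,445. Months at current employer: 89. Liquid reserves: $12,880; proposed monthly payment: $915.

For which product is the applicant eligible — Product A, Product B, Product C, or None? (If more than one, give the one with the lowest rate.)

DTI = 2,445/6,750 = 36.2%.
Reserves = 12,880/915 = 14.1 months.
Product A: score 621 ≥ 620; DTI 36.2% ≤ 40% → qualifies.
Product B: score 621 ≥ 600; DTI 36.2% ≤ 38%; employment 89 ≥ 24 mo; reserves 14.1 ≥ 4 mo → qualifies.
Product C: score 621 < 700; DTI 36.2% ≤ 45%; employment 89 ≥ 18 mo → does not qualify.
Qualifying: Product A, Product B. Lowest rate is 4.05% → Product A.

Product A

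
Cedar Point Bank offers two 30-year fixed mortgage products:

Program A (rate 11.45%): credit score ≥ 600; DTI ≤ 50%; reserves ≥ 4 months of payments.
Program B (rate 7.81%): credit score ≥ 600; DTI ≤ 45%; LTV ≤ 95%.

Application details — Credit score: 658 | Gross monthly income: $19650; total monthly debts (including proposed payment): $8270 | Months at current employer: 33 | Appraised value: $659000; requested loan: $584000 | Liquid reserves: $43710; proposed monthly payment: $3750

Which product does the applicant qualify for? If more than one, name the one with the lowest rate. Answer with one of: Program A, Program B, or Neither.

Program B

DTI = 8,270/19,650 = 42.1%.
LTV = 584,000/659,000 = 88.6%.
Reserves = 43,710/3,750 = 11.7 months.
Program A: score 658 ≥ 600; DTI 42.1% ≤ 50%; reserves 11.7 ≥ 4 mo → qualifies.
Program B: score 658 ≥ 600; DTI 42.1% ≤ 45%; LTV 88.6% ≤ 95% → qualifies.
Qualifying: Program A, Program B. Lowest rate is 7.81% → Program B.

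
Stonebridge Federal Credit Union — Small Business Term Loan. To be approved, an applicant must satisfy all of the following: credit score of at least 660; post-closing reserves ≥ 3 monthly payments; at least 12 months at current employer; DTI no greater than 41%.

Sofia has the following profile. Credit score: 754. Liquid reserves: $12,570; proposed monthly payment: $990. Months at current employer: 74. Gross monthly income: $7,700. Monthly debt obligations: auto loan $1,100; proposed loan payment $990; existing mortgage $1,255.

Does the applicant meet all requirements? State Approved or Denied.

Credit score 754 ≥ 660 (meets)
Liquid reserves cover 12,570/990 = 12.7 months — ≥ 3 required
Employment 74 ≥ 12 months
Total monthly debts = (1,100 + 990 + 1,255) = 3,345. Debt-to-income = 3,345/7,700 = 43.4% — over 41% limit
Fails on DTI.

Denied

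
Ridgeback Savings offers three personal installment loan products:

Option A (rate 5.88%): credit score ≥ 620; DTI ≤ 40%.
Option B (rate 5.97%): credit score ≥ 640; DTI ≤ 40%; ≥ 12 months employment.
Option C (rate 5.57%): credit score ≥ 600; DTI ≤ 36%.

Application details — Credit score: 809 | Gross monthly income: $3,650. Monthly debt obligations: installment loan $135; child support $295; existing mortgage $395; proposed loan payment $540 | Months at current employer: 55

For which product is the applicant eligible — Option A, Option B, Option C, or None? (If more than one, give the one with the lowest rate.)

Total debts = (135 + 295 + 395 + 540) = 1,365; DTI = 1,365/3,650 = 37.4%.
Option A: score 809 ≥ 620; DTI 37.4% ≤ 40% → qualifies.
Option B: score 809 ≥ 640; DTI 37.4% ≤ 40%; employment 55 ≥ 12 mo → qualifies.
Option C: score 809 ≥ 600; DTI 37.4% > 36% → does not qualify.
Qualifying: Option A, Option B. Lowest rate is 5.88% → Option A.

Option A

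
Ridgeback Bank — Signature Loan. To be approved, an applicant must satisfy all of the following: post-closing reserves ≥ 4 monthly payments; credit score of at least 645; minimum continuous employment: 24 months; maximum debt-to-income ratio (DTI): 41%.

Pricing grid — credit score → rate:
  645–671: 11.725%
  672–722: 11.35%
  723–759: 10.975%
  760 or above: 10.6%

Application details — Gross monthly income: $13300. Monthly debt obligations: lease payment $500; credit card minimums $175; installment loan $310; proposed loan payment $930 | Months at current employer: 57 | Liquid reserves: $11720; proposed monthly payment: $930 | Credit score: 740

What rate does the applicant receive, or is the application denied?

Approved at 10.975%

Credit score 740 ≥ 645 (meets minimum)
Employment 57 ≥ 24 months
Liquid reserves cover 11,720/930 = 12.6 months — ≥ 4 required
Total monthly debts = (500 + 175 + 310 + 930) = 1,915. Debt-to-income = 1,915/13,300 = 14.4% — meets 41% limit
All requirements met. Score 740 falls in the 723–759 tier → 10.975%.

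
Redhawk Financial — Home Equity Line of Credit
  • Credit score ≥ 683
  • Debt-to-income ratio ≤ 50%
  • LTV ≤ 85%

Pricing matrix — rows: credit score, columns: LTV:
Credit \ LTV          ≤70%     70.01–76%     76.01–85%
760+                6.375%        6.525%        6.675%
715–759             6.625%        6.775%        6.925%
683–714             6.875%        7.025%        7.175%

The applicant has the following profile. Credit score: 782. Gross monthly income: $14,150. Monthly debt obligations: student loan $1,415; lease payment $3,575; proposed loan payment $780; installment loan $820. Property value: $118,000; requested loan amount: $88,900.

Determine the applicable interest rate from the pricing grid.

6.525%

Credit score 782 ≥ 683; Total monthly debts = (1,415 + 3,575 + 780 + 820) = 6,590. DTI: 6,590 ÷ 14,150 = 46.6%, within the 50% cap
LTV = 88,900/118,000 = 75.3% ≤ 85%
Row: 782 falls in 760+. Column: 75.3% falls in 70.01–76%. Rate = 6.525%.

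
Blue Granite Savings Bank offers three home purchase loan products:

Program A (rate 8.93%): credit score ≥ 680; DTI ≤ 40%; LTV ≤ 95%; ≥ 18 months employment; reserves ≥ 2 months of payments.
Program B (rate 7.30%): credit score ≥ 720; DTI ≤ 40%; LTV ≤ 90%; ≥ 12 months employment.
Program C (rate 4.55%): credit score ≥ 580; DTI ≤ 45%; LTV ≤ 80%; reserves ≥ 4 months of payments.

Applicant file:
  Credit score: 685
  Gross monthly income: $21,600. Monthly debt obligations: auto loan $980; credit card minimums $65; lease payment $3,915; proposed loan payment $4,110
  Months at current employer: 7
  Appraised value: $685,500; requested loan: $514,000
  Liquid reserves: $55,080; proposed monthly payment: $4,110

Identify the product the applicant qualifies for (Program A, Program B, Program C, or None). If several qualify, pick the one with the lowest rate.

Program C

Total debts = (980 + 65 + 3,915 + 4,110) = 9,070; DTI = 9,070/21,600 = 42%.
LTV = 514,000/685,500 = 75%.
Reserves = 55,080/4,110 = 13.4 months.
Program A: score 685 ≥ 680; DTI 42% > 40%; LTV 75% ≤ 95%; employment 7 < 18 mo; reserves 13.4 ≥ 2 mo → does not qualify.
Program B: score 685 < 720; DTI 42% > 40%; LTV 75% ≤ 90%; employment 7 < 12 mo → does not qualify.
Program C: score 685 ≥ 580; DTI 42% ≤ 45%; LTV 75% ≤ 80%; reserves 13.4 ≥ 4 mo → qualifies.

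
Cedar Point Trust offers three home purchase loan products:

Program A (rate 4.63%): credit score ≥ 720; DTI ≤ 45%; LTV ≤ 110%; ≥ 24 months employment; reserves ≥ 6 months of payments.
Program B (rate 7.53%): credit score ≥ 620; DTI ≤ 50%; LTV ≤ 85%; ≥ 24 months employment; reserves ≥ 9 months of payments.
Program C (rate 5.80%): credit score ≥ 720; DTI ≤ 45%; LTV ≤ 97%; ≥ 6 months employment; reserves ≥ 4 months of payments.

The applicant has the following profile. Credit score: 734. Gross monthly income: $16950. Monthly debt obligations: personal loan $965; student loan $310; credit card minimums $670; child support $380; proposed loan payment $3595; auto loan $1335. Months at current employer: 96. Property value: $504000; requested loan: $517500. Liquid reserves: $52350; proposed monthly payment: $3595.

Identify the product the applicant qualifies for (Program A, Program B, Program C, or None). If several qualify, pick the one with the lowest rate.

Total debts = (965 + 310 + 670 + 380 + 3,595 + 1,335) = 7,255; DTI = 7,255/16,950 = 42.8%.
LTV = 517,500/504,000 = 102.7%.
Reserves = 52,350/3,595 = 14.6 months.
Program A: score 734 ≥ 720; DTI 42.8% ≤ 45%; LTV 102.7% ≤ 110%; employment 96 ≥ 24 mo; reserves 14.6 ≥ 6 mo → qualifies.
Program B: score 734 ≥ 620; DTI 42.8% ≤ 50%; LTV 102.7% > 85%; employment 96 ≥ 24 mo; reserves 14.6 ≥ 9 mo → does not qualify.
Program C: score 734 ≥ 720; DTI 42.8% ≤ 45%; LTV 102.7% > 97%; employment 96 ≥ 6 mo; reserves 14.6 ≥ 4 mo → does not qualify.

Program A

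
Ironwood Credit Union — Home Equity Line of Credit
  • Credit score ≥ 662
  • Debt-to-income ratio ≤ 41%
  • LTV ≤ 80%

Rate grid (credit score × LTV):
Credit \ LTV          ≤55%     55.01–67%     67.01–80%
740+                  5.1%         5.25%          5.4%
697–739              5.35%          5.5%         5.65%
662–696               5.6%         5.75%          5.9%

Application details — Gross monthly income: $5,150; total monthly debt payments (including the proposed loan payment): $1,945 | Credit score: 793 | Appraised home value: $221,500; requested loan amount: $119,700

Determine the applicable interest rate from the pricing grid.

Credit score 793 ≥ 662; DTI: 1,945 ÷ 5,150 = 37.8%, within the 41% cap
Loan-to-value = 119,700/221,500 = 54% — pass (80% max)
Credit 793 → row 740+; LTV 54% → column ≤55%. Grid cell → 5.1%.

5.1%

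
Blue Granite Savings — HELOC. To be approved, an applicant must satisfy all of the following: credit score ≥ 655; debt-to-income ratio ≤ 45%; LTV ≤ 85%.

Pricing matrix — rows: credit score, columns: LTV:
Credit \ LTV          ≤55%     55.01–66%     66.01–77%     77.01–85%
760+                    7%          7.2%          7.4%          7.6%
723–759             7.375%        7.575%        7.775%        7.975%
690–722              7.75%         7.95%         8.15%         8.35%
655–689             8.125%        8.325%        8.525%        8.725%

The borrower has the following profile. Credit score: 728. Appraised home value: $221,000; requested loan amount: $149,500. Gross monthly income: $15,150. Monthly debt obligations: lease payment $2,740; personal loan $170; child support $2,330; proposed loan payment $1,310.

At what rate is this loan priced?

Credit score 728 ≥ 655; Total monthly debts = (2,740 + 170 + 2,330 + 1,310) = 6,550. DTI = 6,550/15,150 = 43.2% ≤ 45%
LTV: 149,500 ÷ 221,000 = 67.6%, within 85% cap
Credit 728 → row 723–759; LTV 67.6% → column 66.01–77%. Grid cell → 7.775%.

7.775%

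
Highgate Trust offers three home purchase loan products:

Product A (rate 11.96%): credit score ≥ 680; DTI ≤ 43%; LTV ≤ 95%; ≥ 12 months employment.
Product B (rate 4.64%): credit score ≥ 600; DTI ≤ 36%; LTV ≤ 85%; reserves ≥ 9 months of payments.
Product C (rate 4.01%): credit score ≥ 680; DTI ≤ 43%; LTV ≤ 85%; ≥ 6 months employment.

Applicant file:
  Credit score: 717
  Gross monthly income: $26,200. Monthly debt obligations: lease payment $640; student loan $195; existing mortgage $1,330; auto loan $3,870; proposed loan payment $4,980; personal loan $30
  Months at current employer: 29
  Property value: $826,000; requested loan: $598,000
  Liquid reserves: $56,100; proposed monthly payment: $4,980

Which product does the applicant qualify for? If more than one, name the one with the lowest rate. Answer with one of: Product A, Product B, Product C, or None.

Product C

Total debts = (640 + 195 + 1,330 + 3,870 + 4,980 + 30) = 11,045; DTI = 11,045/26,200 = 42.2%.
LTV = 598,000/826,000 = 72.4%.
Reserves = 56,100/4,980 = 11.3 months.
Product A: score 717 ≥ 680; DTI 42.2% ≤ 43%; LTV 72.4% ≤ 95%; employment 29 ≥ 12 mo → qualifies.
Product B: score 717 ≥ 600; DTI 42.2% > 36%; LTV 72.4% ≤ 85%; reserves 11.3 ≥ 9 mo → does not qualify.
Product C: score 717 ≥ 680; DTI 42.2% ≤ 43%; LTV 72.4% ≤ 85%; employment 29 ≥ 6 mo → qualifies.
Qualifying: Product A, Product C. Lowest rate is 4.01% → Product C.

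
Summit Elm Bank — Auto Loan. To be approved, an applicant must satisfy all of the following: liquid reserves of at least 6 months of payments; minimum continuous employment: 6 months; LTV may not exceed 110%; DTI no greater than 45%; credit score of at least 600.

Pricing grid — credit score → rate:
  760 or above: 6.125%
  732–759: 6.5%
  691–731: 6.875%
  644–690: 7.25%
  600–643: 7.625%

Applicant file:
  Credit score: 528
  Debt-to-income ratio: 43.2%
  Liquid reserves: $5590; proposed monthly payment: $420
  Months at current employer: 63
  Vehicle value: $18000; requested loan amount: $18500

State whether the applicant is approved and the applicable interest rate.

Denied

Credit score 528 < 600 (below minimum)
Employment 63 ≥ 6 months
Debt-to-income 43.2% vs 45% cap — pass
Reserves: 5,590 ÷ 420 = 13.3 months (meets 6-month minimum)
Loan-to-value = 18,500/18,000 = 102.8% — pass (110% max)
Not all requirements met → denied.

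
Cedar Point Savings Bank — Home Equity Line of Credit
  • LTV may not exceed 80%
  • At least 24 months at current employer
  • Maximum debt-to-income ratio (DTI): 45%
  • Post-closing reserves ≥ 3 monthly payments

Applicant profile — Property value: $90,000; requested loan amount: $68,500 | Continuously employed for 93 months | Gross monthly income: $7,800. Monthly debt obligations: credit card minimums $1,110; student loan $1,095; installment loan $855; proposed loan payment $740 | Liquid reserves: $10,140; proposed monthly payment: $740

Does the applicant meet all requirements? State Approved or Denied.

Denied

LTV: 68,500 ÷ 90,000 = 76.1%, within 80% cap
Employment 93 ≥ 24 months
Total monthly debts = (1,110 + 1,095 + 855 + 740) = 3,800. DTI = 3,800/7,800 = 48.7% > 45%
Reserves: 10,140 ÷ 740 = 13.7 months (meets 3-month minimum)
Fails on DTI.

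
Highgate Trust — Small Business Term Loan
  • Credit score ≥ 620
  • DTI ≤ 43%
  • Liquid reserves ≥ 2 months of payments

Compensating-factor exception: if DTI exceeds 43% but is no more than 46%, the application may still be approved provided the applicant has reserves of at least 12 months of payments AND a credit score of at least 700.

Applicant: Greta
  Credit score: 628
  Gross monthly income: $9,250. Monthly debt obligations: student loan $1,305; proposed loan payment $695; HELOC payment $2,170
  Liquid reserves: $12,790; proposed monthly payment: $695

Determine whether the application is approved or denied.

Denied

Credit score 628 ≥ 620 (meets base)
Total debts = (1,305 + 695 + 2,170) = 4,170. DTI: 4,170 ÷ 9,250 = 45.1%, over the 43% base limit.
Reserves: 12,790 ÷ 695 = 18.4 months (meets 2-month minimum)
DTI 45.1% is within the 43%–46% exception band; checking compensating factors.
Reserves 18.4 ≥ 12 months; credit score 628 < 700.
Override conditions not both satisfied; exception does not apply.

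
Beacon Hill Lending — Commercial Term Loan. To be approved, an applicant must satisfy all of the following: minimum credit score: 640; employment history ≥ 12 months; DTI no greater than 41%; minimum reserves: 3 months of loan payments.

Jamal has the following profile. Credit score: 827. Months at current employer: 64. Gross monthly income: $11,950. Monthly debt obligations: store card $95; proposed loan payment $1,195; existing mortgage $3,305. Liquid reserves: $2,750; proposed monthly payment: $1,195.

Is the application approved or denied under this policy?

Credit score 827 ≥ 640 (meets)
Employment 64 ≥ 12 months
Total monthly debts = (95 + 1,195 + 3,305) = 4,595. DTI: 4,595 ÷ 11,950 = 38.5%, within the 41% cap
Reserves: 2,750 ÷ 1,195 = 2.3 months (below 3-month minimum)
Fails on reserves.

Denied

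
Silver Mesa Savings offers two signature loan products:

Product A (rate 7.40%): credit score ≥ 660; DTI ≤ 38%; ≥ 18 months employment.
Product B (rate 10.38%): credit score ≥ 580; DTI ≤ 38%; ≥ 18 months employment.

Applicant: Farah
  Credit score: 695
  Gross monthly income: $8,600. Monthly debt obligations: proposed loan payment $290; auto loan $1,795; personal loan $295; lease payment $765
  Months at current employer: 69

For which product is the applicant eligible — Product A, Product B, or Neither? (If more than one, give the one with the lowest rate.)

Total debts = (290 + 1,795 + 295 + 765) = 3,145; DTI = 3,145/8,600 = 36.6%.
Product A: score 695 ≥ 660; DTI 36.6% ≤ 38%; employment 69 ≥ 18 mo → qualifies.
Product B: score 695 ≥ 580; DTI 36.6% ≤ 38%; employment 69 ≥ 18 mo → qualifies.
Qualifying: Product A, Product B. Lowest rate is 7.40% → Product A.

Product A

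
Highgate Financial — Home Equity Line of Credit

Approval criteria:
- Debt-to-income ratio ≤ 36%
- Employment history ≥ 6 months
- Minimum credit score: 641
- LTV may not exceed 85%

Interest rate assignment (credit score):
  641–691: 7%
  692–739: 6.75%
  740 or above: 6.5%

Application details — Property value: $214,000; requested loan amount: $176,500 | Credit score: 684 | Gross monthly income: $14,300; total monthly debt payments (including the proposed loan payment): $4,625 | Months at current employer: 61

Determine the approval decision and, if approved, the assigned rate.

Credit score 684 ≥ 641 (meets minimum)
DTI: 4,625 ÷ 14,300 = 32.3%, within the 36% cap
LTV = 176,500/214,000 = 82.5% ≤ 85%
Employment 61 ≥ 6 months
All requirements met. Score 684 falls in the 641–691 tier → 7%.

Approved at 7%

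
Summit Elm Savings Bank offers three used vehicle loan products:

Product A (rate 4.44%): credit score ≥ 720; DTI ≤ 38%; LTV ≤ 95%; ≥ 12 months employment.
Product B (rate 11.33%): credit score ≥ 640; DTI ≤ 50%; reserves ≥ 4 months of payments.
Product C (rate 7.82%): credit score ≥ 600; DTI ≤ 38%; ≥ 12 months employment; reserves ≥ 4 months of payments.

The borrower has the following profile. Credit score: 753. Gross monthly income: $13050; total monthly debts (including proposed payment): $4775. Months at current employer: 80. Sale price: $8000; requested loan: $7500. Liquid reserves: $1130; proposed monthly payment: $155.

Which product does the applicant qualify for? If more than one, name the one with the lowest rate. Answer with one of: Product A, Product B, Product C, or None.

Product A

DTI = 4,775/13,050 = 36.6%.
LTV = 7,500/8,000 = 93.8%.
Reserves = 1,130/155 = 7.3 months.
Product A: score 753 ≥ 720; DTI 36.6% ≤ 38%; LTV 93.8% ≤ 95%; employment 80 ≥ 12 mo → qualifies.
Product B: score 753 ≥ 640; DTI 36.6% ≤ 50%; reserves 7.3 ≥ 4 mo → qualifies.
Product C: score 753 ≥ 600; DTI 36.6% ≤ 38%; employment 80 ≥ 12 mo; reserves 7.3 ≥ 4 mo → qualifies.
Qualifying: Product A, Product B, Product C. Lowest rate is 4.44% → Product A.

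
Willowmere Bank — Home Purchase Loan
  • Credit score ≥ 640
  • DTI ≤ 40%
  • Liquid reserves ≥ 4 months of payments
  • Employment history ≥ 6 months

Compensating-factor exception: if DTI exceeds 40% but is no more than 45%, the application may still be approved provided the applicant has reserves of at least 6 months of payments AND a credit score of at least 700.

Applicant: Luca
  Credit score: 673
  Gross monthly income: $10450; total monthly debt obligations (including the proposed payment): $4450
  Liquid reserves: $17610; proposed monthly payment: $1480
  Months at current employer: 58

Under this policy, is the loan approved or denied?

Denied

Credit score 673 ≥ 640 (meets base)
DTI: 4,450 ÷ 10,450 = 42.6%, over the 40% base limit.
Reserves: 17,610 ÷ 1,480 = 11.9 months (meets 4-month minimum)
Employment 58 ≥ 6 months
DTI 42.6% is within the 40%–45% exception band; checking compensating factors.
Reserves 11.9 ≥ 6 months; credit score 673 < 700.
Compensating-factor requirement not fully met.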